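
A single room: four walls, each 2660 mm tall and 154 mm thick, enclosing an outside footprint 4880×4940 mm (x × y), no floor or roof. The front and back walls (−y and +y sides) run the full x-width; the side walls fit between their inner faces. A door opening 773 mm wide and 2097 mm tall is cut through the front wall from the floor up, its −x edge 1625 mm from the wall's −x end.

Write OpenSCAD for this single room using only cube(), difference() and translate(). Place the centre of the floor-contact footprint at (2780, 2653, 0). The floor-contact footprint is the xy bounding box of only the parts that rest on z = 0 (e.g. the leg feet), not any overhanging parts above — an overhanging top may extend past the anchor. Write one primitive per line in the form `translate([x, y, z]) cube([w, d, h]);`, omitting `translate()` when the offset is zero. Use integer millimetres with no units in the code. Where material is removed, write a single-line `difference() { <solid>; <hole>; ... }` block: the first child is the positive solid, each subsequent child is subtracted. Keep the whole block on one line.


difference() { translate([340, 183, 0]) cube([4880, 154, 2660]); translate([1965, 183, 0]) cube([773, 154, 2097]); }
translate([340, 4969, 0]) cube([4880, 154, 2660]);
translate([340, 337, 0]) cube([154, 4632, 2660]);
translate([5066, 337, 0]) cube([154, 4632, 2660]);


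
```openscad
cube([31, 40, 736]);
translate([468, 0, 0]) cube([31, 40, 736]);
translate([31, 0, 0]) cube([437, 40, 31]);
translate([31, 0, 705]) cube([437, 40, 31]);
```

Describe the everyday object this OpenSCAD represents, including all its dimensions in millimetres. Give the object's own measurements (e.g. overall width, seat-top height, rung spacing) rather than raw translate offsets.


A rectangular picture frame lying in the x–z plane (depth along y). The opening is 437 mm wide (x) by 674 mm tall (z), surrounded by a border 31 mm wide on all four sides. The frame is 40 mm deep and is made of two full-height vertical stiles with two horizontal rails fitted between them.


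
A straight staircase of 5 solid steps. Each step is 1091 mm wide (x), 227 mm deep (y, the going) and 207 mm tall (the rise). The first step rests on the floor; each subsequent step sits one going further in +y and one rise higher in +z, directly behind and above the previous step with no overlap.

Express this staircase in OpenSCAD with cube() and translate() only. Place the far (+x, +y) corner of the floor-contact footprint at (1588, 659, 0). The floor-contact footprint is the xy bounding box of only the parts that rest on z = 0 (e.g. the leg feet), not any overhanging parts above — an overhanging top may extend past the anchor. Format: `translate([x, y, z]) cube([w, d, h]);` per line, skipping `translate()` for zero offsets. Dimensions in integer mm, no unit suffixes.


translate([497, 432, 0]) cube([1091, 227, 207]);
translate([497, 659, 207]) cube([1091, 227, 207]);
translate([497, 886, 414]) cube([1091, 227, 207]);
translate([497, 1113, 621]) cube([1091, 227, 207]);
translate([497, 1340, 828]) cube([1091, 227, 207]);


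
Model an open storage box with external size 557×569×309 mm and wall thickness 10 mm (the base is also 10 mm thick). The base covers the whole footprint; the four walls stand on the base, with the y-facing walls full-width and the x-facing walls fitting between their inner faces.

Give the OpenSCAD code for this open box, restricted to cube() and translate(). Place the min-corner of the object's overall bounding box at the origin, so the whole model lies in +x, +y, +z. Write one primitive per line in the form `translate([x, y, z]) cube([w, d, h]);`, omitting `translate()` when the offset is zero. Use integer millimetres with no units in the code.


cube([557, 569, 10]);
translate([0, 0, 10]) cube([557, 10, 299]);
translate([0, 559, 10]) cube([557, 10, 299]);
translate([0, 10, 10]) cube([10, 549, 299]);
translate([547, 10, 10]) cube([10, 549, 299]);


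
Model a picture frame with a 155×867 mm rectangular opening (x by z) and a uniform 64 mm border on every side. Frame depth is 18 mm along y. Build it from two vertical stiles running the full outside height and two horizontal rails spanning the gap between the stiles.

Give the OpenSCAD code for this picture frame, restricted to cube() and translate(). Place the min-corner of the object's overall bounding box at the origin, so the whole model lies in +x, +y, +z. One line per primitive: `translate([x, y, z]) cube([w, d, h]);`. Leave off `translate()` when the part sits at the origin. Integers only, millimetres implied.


cube([64, 18, 995]);
translate([219, 0, 0]) cube([64, 18, 995]);
translate([64, 0, 0]) cube([155, 18, 64]);
translate([64, 0, 931]) cube([155, 18, 64]);


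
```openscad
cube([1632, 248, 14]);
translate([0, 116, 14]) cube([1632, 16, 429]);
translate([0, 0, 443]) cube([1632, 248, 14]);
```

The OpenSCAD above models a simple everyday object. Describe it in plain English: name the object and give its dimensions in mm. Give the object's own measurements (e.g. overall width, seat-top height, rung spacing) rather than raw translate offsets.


An I-beam lying along x, 1632 mm long. Overall section height 457 mm. Two flanges 248 mm wide (y) and 14 mm thick, one on the floor and one at the top; a web 16 mm thick runs between them, centred on the flange width.


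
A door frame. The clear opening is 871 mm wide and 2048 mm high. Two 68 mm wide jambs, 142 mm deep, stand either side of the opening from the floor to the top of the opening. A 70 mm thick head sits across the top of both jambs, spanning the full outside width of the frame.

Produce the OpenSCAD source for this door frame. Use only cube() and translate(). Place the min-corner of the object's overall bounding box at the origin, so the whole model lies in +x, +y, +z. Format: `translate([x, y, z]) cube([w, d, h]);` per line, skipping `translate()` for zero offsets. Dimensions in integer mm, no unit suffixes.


cube([68, 142, 2048]);
translate([939, 0, 0]) cube([68, 142, 2048]);
translate([0, 0, 2048]) cube([1007, 142, 70]);


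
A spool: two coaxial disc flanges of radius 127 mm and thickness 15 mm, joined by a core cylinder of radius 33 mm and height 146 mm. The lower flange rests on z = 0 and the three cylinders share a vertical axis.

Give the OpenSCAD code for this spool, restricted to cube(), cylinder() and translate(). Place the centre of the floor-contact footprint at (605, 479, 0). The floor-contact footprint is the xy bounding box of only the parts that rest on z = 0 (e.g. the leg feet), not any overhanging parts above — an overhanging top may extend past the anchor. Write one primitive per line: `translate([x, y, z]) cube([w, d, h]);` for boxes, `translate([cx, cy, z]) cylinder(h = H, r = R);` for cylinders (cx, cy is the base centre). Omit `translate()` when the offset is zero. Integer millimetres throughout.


translate([605, 479, 0]) cylinder(h = 15, r = 127);
translate([605, 479, 15]) cylinder(h = 146, r = 33);
translate([605, 479, 161]) cylinder(h = 15, r = 127);


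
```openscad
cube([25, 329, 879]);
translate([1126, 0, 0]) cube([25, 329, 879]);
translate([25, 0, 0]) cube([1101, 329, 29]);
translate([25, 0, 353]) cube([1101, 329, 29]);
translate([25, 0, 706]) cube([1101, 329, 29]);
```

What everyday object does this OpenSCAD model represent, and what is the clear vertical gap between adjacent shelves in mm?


A bookshelf. The clear shelf gap is 324 mm.

Two tall side panels with 3 horizontal boards between them — a bookshelf. The first two shelf undersides are at z = 0 and z = 353; with shelf thickness 29, the clear gap is 353 − 0 − 29 = 324 mm.


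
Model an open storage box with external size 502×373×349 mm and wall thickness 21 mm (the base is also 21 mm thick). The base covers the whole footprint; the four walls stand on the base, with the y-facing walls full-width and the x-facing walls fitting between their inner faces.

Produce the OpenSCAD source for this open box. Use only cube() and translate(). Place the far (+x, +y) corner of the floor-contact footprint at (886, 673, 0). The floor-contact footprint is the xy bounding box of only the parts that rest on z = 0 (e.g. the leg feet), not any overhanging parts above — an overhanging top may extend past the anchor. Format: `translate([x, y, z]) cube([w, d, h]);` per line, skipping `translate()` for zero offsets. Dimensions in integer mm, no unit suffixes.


translate([384, 300, 0]) cube([502, 373, 21]);
translate([384, 300, 21]) cube([502, 21, 328]);
translate([384, 652, 21]) cube([502, 21, 328]);
translate([384, 321, 21]) cube([21, 331, 328]);
translate([865, 321, 21]) cube([21, 331, 328]);


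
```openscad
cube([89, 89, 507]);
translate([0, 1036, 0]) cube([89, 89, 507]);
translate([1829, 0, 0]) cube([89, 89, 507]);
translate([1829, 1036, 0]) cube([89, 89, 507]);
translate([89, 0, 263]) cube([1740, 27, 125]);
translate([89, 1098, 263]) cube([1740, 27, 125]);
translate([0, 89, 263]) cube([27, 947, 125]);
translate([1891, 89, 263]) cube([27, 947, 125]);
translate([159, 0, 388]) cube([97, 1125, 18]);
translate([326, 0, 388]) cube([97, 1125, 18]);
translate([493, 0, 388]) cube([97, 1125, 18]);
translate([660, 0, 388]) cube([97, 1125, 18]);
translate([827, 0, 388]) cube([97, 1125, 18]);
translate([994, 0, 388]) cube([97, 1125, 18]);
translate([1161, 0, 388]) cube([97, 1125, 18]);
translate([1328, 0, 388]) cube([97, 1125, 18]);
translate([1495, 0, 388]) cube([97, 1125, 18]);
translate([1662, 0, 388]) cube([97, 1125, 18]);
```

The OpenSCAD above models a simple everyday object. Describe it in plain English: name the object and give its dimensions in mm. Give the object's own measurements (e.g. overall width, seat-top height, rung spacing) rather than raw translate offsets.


A bed frame 1918 mm long (x) by 1125 mm wide (y). Four 89×89 mm corner posts, 507 mm tall, at the corners of the footprint. Four rails of 27 mm thickness and 125 mm height run between adjacent posts with their undersides at z = 263 mm, their outer faces flush with the outside of the frame (the two x-running rails run between the posts' inner faces; the two y-running rails run between the posts' inner faces). 10 slats, each 97 mm wide (x) and 18 mm thick, lie across the top of the two x-running rails, running the full 1125 mm width of the frame in y; along x they sit between the end posts with a 70 mm gap after the −x posts and between neighbouring slats and before the +x posts.


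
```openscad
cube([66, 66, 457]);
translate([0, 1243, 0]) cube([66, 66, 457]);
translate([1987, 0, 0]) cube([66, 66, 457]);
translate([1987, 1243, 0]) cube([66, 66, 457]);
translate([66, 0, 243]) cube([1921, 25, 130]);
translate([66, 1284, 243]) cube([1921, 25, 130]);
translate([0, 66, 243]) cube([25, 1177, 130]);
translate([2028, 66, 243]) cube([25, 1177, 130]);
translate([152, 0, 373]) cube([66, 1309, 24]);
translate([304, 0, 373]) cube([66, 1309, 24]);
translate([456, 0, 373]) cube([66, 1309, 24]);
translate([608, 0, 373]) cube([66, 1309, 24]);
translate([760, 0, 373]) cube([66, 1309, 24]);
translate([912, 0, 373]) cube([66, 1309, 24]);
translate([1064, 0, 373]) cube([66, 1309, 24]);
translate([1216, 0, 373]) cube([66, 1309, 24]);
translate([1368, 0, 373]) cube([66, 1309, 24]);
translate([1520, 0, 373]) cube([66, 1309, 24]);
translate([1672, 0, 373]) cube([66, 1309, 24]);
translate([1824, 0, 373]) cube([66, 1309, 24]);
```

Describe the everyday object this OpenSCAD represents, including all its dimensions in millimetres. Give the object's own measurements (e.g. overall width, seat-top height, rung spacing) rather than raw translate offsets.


A bed frame 2053 mm long (x) by 1309 mm wide (y). Four 66×66 mm corner posts, 457 mm tall, at the corners of the footprint. Four rails of 25 mm thickness and 130 mm height run between adjacent posts with their undersides at z = 243 mm, their outer faces flush with the outside of the frame (the two x-running rails run between the posts' inner faces; the two y-running rails run between the posts' inner faces). 12 slats, each 66 mm wide (x) and 24 mm thick, lie across the top of the two x-running rails, running the full 1309 mm width of the frame in y; along x they sit between the end posts with a 86 mm gap after the −x posts and between neighbouring slats, leaving 97 mm before the +x posts.


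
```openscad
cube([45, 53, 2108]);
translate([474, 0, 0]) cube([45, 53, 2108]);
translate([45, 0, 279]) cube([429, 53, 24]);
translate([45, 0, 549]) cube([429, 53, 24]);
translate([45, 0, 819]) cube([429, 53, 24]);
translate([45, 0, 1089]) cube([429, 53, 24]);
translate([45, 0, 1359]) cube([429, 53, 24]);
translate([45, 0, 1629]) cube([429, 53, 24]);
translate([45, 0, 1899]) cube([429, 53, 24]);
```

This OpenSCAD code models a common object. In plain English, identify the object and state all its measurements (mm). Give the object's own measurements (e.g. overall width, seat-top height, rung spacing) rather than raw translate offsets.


A straight ladder. Two 45×53 mm vertical rails, 2108 mm tall, stand 519 mm apart (outside-to-outside) with their front faces coplanar on the −y side. 7 rungs, each 53 mm deep and 24 mm tall, span between the inner faces of the rails, front faces flush with the rails. The lowest rung's underside is at z = 279 mm and rungs are spaced 270 mm apart (underside to underside).


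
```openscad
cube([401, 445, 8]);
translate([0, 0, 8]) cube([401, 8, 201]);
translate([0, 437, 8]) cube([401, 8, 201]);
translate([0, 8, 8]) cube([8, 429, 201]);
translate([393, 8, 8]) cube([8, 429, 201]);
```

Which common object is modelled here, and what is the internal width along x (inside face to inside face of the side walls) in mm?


An open box. The internal width is 385 mm.

A 401×445 base slab with four walls standing on it — an open box. The base is 401 mm wide and the walls are 8 mm thick, so the internal width is 401 − 2 × 8 = 385 mm.


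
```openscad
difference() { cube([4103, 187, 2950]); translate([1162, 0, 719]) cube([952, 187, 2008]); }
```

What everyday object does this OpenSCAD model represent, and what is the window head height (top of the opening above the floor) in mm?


A wall with a window opening. The window head height is 2727 mm.

A wall with a rectangular opening subtracted — a window. Sill at z = 719, opening 2008 mm tall, so the head is at 719 + 2008 = 2727 mm.


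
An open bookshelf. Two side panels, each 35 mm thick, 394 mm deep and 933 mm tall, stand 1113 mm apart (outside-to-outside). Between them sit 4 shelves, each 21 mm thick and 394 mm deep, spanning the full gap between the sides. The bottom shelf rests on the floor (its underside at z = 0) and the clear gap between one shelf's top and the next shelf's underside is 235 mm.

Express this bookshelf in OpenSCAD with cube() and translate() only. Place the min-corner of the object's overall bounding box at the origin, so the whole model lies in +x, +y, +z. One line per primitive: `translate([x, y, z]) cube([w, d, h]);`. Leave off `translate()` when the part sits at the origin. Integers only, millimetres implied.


cube([35, 394, 933]);
translate([1078, 0, 0]) cube([35, 394, 933]);
translate([35, 0, 0]) cube([1043, 394, 21]);
translate([35, 0, 256]) cube([1043, 394, 21]);
translate([35, 0, 512]) cube([1043, 394, 21]);
translate([35, 0, 768]) cube([1043, 394, 21]);


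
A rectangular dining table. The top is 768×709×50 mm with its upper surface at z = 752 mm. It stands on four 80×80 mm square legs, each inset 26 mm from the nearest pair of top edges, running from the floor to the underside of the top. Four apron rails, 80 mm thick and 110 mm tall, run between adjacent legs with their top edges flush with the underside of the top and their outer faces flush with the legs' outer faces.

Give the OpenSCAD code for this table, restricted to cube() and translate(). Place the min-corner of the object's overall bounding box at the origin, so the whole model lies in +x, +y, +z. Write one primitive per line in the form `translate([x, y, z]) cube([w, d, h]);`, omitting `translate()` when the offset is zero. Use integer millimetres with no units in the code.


translate([0, 0, 702]) cube([768, 709, 50]);
translate([26, 26, 0]) cube([80, 80, 702]);
translate([662, 26, 0]) cube([80, 80, 702]);
translate([26, 603, 0]) cube([80, 80, 702]);
translate([662, 603, 0]) cube([80, 80, 702]);
translate([106, 26, 592]) cube([556, 80, 110]);
translate([106, 603, 592]) cube([556, 80, 110]);
translate([26, 106, 592]) cube([80, 497, 110]);
translate([662, 106, 592]) cube([80, 497, 110]);


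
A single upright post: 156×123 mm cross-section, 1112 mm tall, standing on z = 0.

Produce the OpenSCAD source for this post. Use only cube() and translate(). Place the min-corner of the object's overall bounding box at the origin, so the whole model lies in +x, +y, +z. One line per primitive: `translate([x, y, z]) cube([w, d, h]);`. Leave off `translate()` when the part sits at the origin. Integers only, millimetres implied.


cube([156, 123, 1112]);


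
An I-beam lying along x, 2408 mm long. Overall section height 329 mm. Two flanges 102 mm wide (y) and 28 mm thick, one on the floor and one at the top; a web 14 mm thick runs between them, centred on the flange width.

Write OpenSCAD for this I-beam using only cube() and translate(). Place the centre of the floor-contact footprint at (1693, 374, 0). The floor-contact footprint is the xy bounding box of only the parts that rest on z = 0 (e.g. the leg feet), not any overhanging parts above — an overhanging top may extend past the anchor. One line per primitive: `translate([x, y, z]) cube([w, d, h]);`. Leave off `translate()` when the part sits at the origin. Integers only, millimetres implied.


translate([489, 323, 0]) cube([2408, 102, 28]);
translate([489, 367, 28]) cube([2408, 14, 273]);
translate([489, 323, 301]) cube([2408, 102, 28]);


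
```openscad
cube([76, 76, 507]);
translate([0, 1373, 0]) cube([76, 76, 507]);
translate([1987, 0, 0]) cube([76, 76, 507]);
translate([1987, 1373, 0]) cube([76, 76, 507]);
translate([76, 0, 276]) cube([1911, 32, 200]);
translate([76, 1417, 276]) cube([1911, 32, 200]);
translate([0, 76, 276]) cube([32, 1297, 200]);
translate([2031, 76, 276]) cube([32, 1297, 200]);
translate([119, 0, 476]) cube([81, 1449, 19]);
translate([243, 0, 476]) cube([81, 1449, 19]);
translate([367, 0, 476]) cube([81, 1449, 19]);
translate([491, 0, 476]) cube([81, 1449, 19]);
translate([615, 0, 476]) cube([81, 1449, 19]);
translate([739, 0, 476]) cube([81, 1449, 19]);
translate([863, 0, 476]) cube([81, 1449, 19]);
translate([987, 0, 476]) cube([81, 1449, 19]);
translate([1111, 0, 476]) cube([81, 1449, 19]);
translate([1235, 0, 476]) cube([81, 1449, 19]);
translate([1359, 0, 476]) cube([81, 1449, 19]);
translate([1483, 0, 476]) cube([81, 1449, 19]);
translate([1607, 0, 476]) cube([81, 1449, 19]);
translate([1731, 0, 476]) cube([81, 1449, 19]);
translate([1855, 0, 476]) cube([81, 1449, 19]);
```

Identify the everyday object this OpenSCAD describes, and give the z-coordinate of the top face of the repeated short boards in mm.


A bed frame. The slat-top height is 495 mm.

Four posts, four rails, and a row of slats — a bed frame. Slats sit on the rails at z = 276 + 200 = 476; with slat thickness 19, the top is 495 mm.


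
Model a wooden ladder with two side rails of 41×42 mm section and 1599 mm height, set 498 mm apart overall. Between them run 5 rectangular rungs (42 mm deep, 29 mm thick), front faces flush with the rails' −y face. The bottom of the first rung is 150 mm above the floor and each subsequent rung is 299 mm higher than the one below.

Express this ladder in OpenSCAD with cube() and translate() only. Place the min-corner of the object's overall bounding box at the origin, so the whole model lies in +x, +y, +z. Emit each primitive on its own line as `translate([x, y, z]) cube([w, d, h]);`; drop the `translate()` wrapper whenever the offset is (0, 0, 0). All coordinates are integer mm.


cube([41, 42, 1599]);
translate([457, 0, 0]) cube([41, 42, 1599]);
translate([41, 0, 150]) cube([416, 42, 29]);
translate([41, 0, 449]) cube([416, 42, 29]);
translate([41, 0, 748]) cube([416, 42, 29]);
translate([41, 0, 1047]) cube([416, 42, 29]);
translate([41, 0, 1346]) cube([416, 42, 29]);


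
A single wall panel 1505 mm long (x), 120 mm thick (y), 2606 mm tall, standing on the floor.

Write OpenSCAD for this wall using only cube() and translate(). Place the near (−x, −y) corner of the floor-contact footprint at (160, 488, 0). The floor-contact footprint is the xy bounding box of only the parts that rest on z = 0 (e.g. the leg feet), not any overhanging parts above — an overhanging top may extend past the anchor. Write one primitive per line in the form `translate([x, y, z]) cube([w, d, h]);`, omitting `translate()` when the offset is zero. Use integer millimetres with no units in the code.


translate([160, 488, 0]) cube([1505, 120, 2606]);


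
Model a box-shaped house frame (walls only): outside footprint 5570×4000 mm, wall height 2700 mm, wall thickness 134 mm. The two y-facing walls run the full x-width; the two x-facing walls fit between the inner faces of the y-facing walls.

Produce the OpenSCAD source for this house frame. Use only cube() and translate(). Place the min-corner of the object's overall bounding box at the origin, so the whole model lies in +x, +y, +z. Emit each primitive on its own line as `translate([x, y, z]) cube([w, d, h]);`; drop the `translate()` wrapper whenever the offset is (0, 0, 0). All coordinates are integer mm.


cube([5570, 134, 2700]);
translate([0, 3866, 0]) cube([5570, 134, 2700]);
translate([0, 134, 0]) cube([134, 3732, 2700]);
translate([5436, 134, 0]) cube([134, 3732, 2700]);


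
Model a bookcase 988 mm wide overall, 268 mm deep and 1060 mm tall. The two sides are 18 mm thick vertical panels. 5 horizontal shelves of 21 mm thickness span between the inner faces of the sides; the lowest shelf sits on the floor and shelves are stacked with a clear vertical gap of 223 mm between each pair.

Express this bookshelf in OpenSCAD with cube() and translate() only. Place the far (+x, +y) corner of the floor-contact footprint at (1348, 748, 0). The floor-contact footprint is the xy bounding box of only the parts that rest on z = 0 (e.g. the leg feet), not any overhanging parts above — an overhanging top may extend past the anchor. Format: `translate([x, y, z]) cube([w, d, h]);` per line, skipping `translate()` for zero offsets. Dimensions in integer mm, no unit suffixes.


translate([360, 480, 0]) cube([18, 268, 1060]);
translate([1330, 480, 0]) cube([18, 268, 1060]);
translate([378, 480, 0]) cube([952, 268, 21]);
translate([378, 480, 244]) cube([952, 268, 21]);
translate([378, 480, 488]) cube([952, 268, 21]);
translate([378, 480, 732]) cube([952, 268, 21]);
translate([378, 480, 976]) cube([952, 268, 21]);


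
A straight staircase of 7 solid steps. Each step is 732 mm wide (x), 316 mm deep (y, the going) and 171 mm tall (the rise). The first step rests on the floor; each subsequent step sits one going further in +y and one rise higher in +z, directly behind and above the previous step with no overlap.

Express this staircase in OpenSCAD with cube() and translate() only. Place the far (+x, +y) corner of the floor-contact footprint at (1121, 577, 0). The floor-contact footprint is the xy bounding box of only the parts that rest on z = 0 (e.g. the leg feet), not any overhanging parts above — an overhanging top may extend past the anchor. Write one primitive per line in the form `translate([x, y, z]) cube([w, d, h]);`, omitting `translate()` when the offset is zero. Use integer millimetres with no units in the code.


translate([389, 261, 0]) cube([732, 316, 171]);
translate([389, 577, 171]) cube([732, 316, 171]);
translate([389, 893, 342]) cube([732, 316, 171]);
translate([389, 1209, 513]) cube([732, 316, 171]);
translate([389, 1525, 684]) cube([732, 316, 171]);
translate([389, 1841, 855]) cube([732, 316, 171]);
translate([389, 2157, 1026]) cube([732, 316, 171]);


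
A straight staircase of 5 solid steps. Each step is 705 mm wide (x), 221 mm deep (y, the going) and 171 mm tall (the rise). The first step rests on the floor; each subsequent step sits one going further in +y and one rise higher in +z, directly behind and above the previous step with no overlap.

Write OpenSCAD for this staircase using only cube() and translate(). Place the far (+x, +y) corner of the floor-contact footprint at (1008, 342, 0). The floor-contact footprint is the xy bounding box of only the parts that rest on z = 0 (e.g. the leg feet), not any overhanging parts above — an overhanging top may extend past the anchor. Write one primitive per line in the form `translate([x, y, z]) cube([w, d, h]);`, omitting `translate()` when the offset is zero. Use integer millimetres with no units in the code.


translate([303, 121, 0]) cube([705, 221, 171]);
translate([303, 342, 171]) cube([705, 221, 171]);
translate([303, 563, 342]) cube([705, 221, 171]);
translate([303, 784, 513]) cube([705, 221, 171]);
translate([303, 1005, 684]) cube([705, 221, 171]);


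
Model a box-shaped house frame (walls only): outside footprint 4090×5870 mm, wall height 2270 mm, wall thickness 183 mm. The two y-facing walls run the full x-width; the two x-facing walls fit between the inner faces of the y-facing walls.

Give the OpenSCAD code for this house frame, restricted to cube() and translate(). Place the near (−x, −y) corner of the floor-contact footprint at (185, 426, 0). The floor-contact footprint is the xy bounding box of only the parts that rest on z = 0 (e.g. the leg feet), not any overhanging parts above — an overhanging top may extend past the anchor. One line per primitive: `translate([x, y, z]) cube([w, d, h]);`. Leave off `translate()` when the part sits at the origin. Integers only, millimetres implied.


translate([185, 426, 0]) cube([4090, 183, 2270]);
translate([185, 6113, 0]) cube([4090, 183, 2270]);
translate([185, 609, 0]) cube([183, 5504, 2270]);
translate([4092, 609, 0]) cube([183, 5504, 2270]);


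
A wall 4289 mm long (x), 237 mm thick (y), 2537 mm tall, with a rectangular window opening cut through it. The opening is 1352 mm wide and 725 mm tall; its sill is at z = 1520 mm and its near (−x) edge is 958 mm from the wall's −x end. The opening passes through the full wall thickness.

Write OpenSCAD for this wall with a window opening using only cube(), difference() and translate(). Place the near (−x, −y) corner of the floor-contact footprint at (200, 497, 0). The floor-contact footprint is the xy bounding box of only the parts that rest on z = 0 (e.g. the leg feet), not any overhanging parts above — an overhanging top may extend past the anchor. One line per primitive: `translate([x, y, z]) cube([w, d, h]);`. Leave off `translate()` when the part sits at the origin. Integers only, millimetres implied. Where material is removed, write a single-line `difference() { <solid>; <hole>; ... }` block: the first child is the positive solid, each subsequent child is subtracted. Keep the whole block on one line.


difference() { translate([200, 497, 0]) cube([4289, 237, 2537]); translate([1158, 497, 1520]) cube([1352, 237, 725]); }


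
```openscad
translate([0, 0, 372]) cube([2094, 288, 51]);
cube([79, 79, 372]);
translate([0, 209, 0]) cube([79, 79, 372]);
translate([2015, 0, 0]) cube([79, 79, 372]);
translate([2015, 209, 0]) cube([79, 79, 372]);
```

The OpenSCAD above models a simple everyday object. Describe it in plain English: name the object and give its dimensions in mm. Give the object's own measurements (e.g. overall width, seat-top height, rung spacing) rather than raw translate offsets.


A long wooden bench with a 2094 mm (x) × 288 mm (y) seat, 51 mm thick, its top surface 423 mm above the floor. Four 79 mm square legs at the seat corners, flush with the edges, run from z = 0 to the seat underside.


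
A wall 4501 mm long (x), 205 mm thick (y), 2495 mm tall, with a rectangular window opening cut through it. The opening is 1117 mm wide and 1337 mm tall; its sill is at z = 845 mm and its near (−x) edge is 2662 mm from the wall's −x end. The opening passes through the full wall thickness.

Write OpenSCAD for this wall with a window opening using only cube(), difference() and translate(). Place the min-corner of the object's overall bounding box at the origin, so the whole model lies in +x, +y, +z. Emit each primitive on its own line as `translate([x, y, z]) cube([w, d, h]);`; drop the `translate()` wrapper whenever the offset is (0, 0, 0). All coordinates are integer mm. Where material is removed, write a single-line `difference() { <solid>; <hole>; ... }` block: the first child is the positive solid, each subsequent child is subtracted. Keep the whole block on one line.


difference() { cube([4501, 205, 2495]); translate([2662, 0, 845]) cube([1117, 205, 1337]); }


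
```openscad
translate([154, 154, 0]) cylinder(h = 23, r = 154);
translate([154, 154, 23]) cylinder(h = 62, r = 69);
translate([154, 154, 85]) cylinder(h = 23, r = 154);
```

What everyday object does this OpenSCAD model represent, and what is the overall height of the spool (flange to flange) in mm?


A spool. The overall height is 108 mm.

Three coaxial cylinders, large–small–large — a spool. Two 23 mm flanges and a 62 mm core give 23 + 62 + 23 = 108 mm.


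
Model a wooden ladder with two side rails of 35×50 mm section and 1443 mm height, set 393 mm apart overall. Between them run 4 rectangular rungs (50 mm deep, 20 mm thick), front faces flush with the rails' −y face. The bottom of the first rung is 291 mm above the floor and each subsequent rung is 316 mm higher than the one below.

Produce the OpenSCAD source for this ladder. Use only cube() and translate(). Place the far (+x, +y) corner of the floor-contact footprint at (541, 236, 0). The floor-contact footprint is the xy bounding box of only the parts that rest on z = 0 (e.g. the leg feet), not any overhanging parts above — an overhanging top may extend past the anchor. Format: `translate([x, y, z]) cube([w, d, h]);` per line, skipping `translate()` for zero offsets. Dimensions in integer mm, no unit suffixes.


translate([148, 186, 0]) cube([35, 50, 1443]);
translate([506, 186, 0]) cube([35, 50, 1443]);
translate([183, 186, 291]) cube([323, 50, 20]);
translate([183, 186, 607]) cube([323, 50, 20]);
translate([183, 186, 923]) cube([323, 50, 20]);
translate([183, 186, 1239]) cube([323, 50, 20]);


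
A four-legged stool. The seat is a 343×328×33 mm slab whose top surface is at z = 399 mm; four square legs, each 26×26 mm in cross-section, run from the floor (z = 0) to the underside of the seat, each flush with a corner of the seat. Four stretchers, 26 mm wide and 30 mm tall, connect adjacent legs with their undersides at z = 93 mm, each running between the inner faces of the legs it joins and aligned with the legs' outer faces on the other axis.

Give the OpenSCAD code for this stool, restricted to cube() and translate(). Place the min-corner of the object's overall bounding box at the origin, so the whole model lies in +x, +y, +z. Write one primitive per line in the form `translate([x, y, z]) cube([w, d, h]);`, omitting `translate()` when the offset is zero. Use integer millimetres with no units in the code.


translate([0, 0, 366]) cube([343, 328, 33]);
cube([26, 26, 366]);
translate([317, 0, 0]) cube([26, 26, 366]);
translate([0, 302, 0]) cube([26, 26, 366]);
translate([317, 302, 0]) cube([26, 26, 366]);
translate([26, 0, 93]) cube([291, 26, 30]);
translate([26, 302, 93]) cube([291, 26, 30]);
translate([0, 26, 93]) cube([26, 276, 30]);
translate([317, 26, 93]) cube([26, 276, 30]);


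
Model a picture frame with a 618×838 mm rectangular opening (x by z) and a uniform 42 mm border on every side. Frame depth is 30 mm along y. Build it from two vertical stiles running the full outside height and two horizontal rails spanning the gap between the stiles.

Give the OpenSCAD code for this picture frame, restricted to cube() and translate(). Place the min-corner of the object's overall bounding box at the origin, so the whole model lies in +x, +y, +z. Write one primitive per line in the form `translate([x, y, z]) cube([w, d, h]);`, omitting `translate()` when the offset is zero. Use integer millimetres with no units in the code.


cube([42, 30, 922]);
translate([660, 0, 0]) cube([42, 30, 922]);
translate([42, 0, 0]) cube([618, 30, 42]);
translate([42, 0, 880]) cube([618, 30, 42]);


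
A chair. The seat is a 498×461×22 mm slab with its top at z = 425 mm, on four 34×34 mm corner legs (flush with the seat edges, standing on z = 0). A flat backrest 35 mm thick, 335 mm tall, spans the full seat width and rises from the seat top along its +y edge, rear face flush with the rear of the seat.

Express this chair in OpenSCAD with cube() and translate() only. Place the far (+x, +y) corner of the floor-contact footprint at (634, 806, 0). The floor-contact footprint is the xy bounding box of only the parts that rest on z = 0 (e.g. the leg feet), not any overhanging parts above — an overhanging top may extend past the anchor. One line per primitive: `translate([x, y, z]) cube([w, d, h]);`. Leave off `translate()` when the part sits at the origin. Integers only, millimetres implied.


translate([136, 345, 403]) cube([498, 461, 22]);
translate([136, 345, 0]) cube([34, 34, 403]);
translate([600, 345, 0]) cube([34, 34, 403]);
translate([136, 772, 0]) cube([34, 34, 403]);
translate([600, 772, 0]) cube([34, 34, 403]);
translate([136, 771, 425]) cube([498, 35, 335]);


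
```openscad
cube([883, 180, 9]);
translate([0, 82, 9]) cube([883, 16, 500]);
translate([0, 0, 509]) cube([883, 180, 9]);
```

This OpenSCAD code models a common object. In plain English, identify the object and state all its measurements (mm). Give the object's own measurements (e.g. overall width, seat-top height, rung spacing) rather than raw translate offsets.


An I-beam lying along x, 883 mm long. Overall section height 518 mm. Two flanges 180 mm wide (y) and 9 mm thick, one on the floor and one at the top; a web 16 mm thick runs between them, centred on the flange width.


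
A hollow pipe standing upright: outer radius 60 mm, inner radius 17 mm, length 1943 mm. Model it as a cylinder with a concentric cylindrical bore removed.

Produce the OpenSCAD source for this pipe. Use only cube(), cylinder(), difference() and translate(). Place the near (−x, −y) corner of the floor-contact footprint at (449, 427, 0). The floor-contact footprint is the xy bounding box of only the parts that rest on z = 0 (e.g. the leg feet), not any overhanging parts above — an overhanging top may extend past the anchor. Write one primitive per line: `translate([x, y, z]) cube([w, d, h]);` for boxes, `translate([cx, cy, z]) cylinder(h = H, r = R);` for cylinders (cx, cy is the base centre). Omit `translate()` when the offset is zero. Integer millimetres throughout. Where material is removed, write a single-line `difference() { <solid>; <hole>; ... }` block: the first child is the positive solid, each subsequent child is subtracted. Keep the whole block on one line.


difference() { translate([509, 487, 0]) cylinder(h = 1943, r = 60); translate([509, 487, 0]) cylinder(h = 1943, r = 17); }


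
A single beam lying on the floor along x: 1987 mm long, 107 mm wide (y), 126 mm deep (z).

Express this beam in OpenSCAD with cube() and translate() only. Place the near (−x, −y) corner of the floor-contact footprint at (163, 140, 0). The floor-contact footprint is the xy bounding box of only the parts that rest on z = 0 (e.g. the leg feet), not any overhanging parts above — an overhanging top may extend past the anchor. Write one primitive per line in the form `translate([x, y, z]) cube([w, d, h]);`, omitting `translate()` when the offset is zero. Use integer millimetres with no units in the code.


translate([163, 140, 0]) cube([1987, 107, 126]);


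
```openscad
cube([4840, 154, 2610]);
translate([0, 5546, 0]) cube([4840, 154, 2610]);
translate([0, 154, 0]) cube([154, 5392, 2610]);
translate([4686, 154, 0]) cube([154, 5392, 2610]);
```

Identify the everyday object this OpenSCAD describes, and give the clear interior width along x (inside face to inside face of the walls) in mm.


A house (or room) frame. The interior width is 4532 mm.

Four 2610 mm walls enclosing a rectangle with no floor or roof — a room or house frame. Outside width is 4840 mm and wall thickness is 154 mm, so the interior width is 4840 − 2 × 154 = 4532 mm.


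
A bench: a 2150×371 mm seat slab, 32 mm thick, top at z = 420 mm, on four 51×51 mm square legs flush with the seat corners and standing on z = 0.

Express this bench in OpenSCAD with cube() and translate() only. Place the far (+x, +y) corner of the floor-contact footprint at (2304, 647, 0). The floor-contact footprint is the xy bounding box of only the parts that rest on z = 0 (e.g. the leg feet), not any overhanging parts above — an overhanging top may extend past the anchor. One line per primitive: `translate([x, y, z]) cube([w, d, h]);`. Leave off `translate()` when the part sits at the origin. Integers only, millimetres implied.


translate([154, 276, 388]) cube([2150, 371, 32]);
translate([154, 276, 0]) cube([51, 51, 388]);
translate([154, 596, 0]) cube([51, 51, 388]);
translate([2253, 276, 0]) cube([51, 51, 388]);
translate([2253, 596, 0]) cube([51, 51, 388]);


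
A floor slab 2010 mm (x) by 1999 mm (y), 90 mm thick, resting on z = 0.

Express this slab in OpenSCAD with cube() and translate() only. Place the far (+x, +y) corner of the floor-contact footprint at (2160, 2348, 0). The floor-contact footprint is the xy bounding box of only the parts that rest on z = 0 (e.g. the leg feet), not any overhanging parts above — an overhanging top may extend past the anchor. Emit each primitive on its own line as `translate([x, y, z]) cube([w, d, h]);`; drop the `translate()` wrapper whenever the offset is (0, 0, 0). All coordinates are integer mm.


translate([150, 349, 0]) cube([2010, 1999, 90]);


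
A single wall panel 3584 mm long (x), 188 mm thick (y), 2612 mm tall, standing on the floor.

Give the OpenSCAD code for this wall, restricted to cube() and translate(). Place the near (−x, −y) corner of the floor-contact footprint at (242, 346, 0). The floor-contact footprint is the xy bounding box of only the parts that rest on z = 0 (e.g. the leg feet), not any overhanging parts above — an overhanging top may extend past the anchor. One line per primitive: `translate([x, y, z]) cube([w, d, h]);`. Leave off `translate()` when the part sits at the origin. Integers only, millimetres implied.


translate([242, 346, 0]) cube([3584, 188, 2612]);


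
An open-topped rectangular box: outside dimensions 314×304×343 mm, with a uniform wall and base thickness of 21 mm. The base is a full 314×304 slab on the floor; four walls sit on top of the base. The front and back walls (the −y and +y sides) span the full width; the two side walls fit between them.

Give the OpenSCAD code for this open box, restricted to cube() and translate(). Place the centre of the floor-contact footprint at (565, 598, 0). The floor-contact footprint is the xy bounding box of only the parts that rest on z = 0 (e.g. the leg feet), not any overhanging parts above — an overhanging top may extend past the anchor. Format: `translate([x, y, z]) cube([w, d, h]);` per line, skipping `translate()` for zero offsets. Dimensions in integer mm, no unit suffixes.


translate([408, 446, 0]) cube([314, 304, 21]);
translate([408, 446, 21]) cube([314, 21, 322]);
translate([408, 729, 21]) cube([314, 21, 322]);
translate([408, 467, 21]) cube([21, 262, 322]);
translate([701, 467, 21]) cube([21, 262, 322]);


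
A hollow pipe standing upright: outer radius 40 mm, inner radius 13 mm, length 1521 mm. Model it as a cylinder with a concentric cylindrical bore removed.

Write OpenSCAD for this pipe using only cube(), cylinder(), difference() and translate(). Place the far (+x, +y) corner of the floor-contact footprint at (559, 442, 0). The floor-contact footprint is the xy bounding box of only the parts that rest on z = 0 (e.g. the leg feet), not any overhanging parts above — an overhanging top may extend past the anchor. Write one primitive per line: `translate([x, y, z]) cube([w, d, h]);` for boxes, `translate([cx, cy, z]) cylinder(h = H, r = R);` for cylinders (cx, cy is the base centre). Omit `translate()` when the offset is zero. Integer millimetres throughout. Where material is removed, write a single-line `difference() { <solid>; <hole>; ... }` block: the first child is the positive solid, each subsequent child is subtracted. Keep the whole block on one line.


difference() { translate([519, 402, 0]) cylinder(h = 1521, r = 40); translate([519, 402, 0]) cylinder(h = 1521, r = 13); }
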